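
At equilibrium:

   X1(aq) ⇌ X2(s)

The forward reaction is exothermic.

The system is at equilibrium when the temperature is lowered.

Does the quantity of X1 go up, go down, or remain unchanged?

decreases

The forward reaction is exothermic. Lowering T favours the exothermic direction — shift to the right.
The net shift is to the right. X1 is a reactant, so its amount decreases.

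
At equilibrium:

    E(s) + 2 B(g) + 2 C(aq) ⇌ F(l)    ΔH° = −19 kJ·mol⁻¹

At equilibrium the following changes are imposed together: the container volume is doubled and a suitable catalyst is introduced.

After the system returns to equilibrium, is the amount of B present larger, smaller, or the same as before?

increases

Gas moles: reactants 2, products 0 (Δn_gas = -2). Expansion shifts the system toward the side with more moles of gas — to the left.
A catalyst speeds both forward and reverse rates equally; it changes neither Q nor K — no shift from this change.
The net shift is to the left. B is a reactant, so its amount increases.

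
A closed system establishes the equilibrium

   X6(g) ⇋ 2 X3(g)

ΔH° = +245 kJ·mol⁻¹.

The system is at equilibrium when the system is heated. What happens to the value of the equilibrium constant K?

K depends on temperature via the van 't Hoff relation. The forward reaction is endothermic, so raising T increases K.

increases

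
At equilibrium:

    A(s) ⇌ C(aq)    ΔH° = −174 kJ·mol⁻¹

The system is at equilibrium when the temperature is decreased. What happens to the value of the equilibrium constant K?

K depends on temperature via the van 't Hoff relation. The forward reaction is exothermic, so lowering T increases K.

increases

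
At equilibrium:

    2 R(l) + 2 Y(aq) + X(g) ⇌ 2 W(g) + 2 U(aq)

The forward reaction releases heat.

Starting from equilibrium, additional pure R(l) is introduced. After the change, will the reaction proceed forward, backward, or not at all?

no shift

R is a pure liquid; its activity is 1 regardless of amount, so Q is unaffected — no shift from this change.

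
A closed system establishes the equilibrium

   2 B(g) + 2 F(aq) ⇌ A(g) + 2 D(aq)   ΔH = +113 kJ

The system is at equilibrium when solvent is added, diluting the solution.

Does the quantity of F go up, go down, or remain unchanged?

unchanged

Dilution scales every aqueous concentration by the same factor. Δn_aq = 2 − 2 = 0, so Q is unchanged — no shift.
No net shift occurs, so the amount of F is unchanged.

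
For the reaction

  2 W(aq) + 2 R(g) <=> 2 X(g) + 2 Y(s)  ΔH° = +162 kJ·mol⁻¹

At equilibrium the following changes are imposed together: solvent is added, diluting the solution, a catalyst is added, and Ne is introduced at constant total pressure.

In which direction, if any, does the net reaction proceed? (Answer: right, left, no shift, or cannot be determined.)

left

Dilution lowers every aqueous concentration by the same factor. Δn_aq = 0 − 2 = -2, so the system shifts toward the side with more dissolved moles — to the left.
A catalyst speeds both forward and reverse rates equally; it changes neither Q nor K — no shift from this change.
Adding inert gas at constant total pressure expands the volume, scaling every reacting partial pressure by the same factor. Δn_gas = 2 − 2 = 0, so Q is unchanged — no shift.
Only the nonzero effect(s) matter; the net shift is to the left.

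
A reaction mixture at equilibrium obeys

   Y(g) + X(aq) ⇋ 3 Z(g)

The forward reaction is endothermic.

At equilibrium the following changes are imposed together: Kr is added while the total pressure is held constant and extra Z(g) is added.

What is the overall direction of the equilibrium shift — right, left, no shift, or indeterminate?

cannot be determined

Adding inert gas at constant total pressure expands the volume and lowers every reacting partial pressure. With Δn_gas = 3 − 1 = +2, Q moves away from K toward the side with fewer gas moles, so the system shifts toward the side with more gas moles — to the right.
Adding Z (g), a product, drives the reaction to the left.
The individual effects push in opposite directions; without quantitative information the net direction cannot be determined.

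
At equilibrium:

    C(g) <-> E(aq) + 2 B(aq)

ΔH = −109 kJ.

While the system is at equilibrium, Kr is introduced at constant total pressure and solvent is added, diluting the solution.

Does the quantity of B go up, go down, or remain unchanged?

cannot be determined

Adding inert gas at constant total pressure expands the volume and lowers every reacting partial pressure. With Δn_gas = 0 − 1 = -1, Q moves away from K toward the side with fewer gas moles, so the system shifts toward the side with more gas moles — to the left.
Dilution lowers every aqueous concentration by the same factor. Δn_aq = 3 − 0 = +3, so the system shifts toward the side with more dissolved moles — to the right.
The two effects oppose each other, so the net shift — and hence the change in B — cannot be determined from the given information.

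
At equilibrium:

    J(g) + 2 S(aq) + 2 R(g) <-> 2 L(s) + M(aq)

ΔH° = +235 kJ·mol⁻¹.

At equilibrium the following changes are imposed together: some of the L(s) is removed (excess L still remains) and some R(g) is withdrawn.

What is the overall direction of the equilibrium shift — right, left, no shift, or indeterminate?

L is a pure solid; its activity is 1 regardless of amount, so Q is unaffected — no shift from this change.
Removing R (g), a reactant, drives the reaction to the left.
Only the nonzero effect(s) matter; the net shift is to the left.

left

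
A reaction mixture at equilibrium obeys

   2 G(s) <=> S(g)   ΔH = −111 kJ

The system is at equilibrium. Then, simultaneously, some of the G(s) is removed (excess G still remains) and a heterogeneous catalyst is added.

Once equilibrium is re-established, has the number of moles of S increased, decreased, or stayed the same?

unchanged

G is a pure solid; its activity is 1 regardless of amount, so Q is unaffected — no shift from this change.
A catalyst speeds both forward and reverse rates equally; it changes neither Q nor K — no shift from this change.
No net shift occurs, so the amount of S is unchanged.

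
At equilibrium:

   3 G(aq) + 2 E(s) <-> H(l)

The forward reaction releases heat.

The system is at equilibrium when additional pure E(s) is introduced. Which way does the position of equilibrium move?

E is a pure solid; its activity is 1 regardless of amount, so Q is unaffected — no shift from this change.

no shift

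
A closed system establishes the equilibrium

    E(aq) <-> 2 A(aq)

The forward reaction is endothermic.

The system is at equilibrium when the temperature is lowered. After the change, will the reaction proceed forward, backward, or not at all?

left

The forward reaction is endothermic. Lowering T favours the exothermic direction — shift to the left.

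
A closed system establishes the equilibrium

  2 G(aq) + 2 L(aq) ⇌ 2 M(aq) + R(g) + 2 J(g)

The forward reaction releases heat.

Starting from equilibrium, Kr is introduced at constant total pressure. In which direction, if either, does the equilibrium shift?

right

Adding inert gas at constant total pressure expands the volume and lowers every reacting partial pressure. With Δn_gas = 3 − 0 = +3, Q moves away from K toward the side with fewer gas moles, so the system shifts toward the side with more gas moles — to the right.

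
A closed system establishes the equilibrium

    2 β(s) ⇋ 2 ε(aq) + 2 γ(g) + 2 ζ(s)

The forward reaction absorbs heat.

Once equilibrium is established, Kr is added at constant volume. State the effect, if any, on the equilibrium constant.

The equilibrium constant depends only on temperature. This perturbation changes neither the position of equilibrium nor K.

unchanged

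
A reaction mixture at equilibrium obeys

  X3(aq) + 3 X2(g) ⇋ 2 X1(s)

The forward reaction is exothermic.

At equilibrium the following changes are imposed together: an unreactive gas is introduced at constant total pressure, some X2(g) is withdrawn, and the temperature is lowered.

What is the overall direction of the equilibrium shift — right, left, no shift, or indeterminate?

cannot be determined

Adding inert gas at constant total pressure expands the volume and lowers every reacting partial pressure. With Δn_gas = 0 − 3 = -3, Q moves away from K toward the side with fewer gas moles, so the system shifts toward the side with more gas moles — to the left.
Removing X2 (g), a reactant, drives the reaction to the left.
The forward reaction is exothermic. Lowering T favours the exothermic direction — shift to the right.
The individual effects push in opposite directions; without quantitative information the net direction cannot be determined.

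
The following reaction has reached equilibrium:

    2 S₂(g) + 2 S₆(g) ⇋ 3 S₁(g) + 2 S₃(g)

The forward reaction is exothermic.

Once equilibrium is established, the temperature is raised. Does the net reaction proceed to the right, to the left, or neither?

The forward reaction is exothermic. Raising T favours the endothermic direction — shift to the left.

left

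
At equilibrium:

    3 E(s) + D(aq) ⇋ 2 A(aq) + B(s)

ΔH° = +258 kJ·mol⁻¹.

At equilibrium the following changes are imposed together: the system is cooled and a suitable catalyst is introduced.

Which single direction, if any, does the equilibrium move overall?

left

The forward reaction is endothermic. Lowering T favours the exothermic direction — shift to the left.
A catalyst speeds both forward and reverse rates equally; it changes neither Q nor K — no shift from this change.
Only the nonzero effect(s) matter; the net shift is to the left.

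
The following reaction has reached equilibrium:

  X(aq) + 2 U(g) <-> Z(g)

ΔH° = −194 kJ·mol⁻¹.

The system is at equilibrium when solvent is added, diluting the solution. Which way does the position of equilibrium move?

Dilution lowers every aqueous concentration by the same factor. Δn_aq = 0 − 1 = -1, so the system shifts toward the side with more dissolved moles — to the left.

left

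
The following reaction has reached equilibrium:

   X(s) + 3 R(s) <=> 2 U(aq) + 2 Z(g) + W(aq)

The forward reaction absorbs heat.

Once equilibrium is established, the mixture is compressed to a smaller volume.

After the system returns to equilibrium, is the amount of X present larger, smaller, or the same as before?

increases

Gas moles: reactants 0, products 2 (Δn_gas = +2). Compression shifts the system toward the side with fewer moles of gas — to the left.
The net shift is to the left. X is a reactant, so its amount increases.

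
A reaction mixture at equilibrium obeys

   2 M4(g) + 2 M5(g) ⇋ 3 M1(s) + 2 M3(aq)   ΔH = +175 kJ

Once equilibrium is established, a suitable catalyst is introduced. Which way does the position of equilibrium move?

no shift

A catalyst speeds both forward and reverse rates equally; it changes neither Q nor K — no shift from this change.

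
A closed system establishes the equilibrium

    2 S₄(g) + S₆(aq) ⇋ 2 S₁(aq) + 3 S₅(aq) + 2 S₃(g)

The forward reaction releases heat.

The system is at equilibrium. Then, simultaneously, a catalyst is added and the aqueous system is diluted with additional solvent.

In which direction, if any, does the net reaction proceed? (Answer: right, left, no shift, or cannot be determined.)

A catalyst speeds both forward and reverse rates equally; it changes neither Q nor K — no shift from this change.
Dilution lowers every aqueous concentration by the same factor. Δn_aq = 5 − 1 = +4, so the system shifts toward the side with more dissolved moles — to the right.
Only the nonzero effect(s) matter; the net shift is to the right.

right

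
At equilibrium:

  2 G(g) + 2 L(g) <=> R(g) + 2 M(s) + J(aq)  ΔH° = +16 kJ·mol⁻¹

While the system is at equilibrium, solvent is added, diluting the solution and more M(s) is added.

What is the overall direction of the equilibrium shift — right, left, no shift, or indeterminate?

Dilution lowers every aqueous concentration by the same factor. Δn_aq = 1 − 0 = +1, so the system shifts toward the side with more dissolved moles — to the right.
M is a pure solid; its activity is 1 regardless of amount, so Q is unaffected — no shift from this change.
Only the nonzero effect(s) matter; the net shift is to the right.

right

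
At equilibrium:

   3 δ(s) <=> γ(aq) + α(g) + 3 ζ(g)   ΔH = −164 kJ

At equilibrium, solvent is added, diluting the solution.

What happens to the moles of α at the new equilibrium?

Dilution lowers every aqueous concentration by the same factor. Δn_aq = 1 − 0 = +1, so the system shifts toward the side with more dissolved moles — to the right.
The net shift is to the right. α is a product, so its amount increases.

increases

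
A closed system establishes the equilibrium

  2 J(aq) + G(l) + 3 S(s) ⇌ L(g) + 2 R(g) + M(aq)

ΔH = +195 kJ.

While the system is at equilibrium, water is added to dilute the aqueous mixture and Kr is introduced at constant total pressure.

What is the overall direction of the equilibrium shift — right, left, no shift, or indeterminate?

Dilution lowers every aqueous concentration by the same factor. Δn_aq = 1 − 2 = -1, so the system shifts toward the side with more dissolved moles — to the left.
Adding inert gas at constant total pressure expands the volume and lowers every reacting partial pressure. With Δn_gas = 3 − 0 = +3, Q moves away from K toward the side with fewer gas moles, so the system shifts toward the side with more gas moles — to the right.
The individual effects push in opposite directions; without quantitative information the net direction cannot be determined.

cannot be determined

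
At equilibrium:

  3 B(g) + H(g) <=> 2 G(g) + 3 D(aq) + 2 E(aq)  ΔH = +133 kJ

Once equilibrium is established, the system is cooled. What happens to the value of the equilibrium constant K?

decreases

K depends on temperature via the van 't Hoff relation. The forward reaction is endothermic, so lowering T decreases K.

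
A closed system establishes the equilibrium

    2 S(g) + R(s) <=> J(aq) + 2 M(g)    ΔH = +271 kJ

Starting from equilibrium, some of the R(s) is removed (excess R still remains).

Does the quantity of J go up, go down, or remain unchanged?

unchanged

R is a pure solid; its activity is 1 regardless of amount, so Q is unaffected — no shift from this change.
No net shift occurs, so the amount of J is unchanged.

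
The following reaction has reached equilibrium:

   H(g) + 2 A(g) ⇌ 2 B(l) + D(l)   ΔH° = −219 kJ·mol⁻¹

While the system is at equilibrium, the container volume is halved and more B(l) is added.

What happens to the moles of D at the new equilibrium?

Gas moles: reactants 3, products 0 (Δn_gas = -3). Compression shifts the system toward the side with fewer moles of gas — to the right.
B is a pure liquid; its activity is 1 regardless of amount, so Q is unaffected — no shift from this change.
The net shift is to the right. D is a product, so its amount increases.

increases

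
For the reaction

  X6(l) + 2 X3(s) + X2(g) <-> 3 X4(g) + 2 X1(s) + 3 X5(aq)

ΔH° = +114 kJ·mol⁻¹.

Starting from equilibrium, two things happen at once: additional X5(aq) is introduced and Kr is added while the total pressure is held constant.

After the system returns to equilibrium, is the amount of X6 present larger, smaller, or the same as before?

Adding X5 (aq), a product, drives the reaction to the left.
Adding inert gas at constant total pressure expands the volume and lowers every reacting partial pressure. With Δn_gas = 3 − 1 = +2, Q moves away from K toward the side with fewer gas moles, so the system shifts toward the side with more gas moles — to the right.
The two effects oppose each other, so the net shift — and hence the change in X6 — cannot be determined from the given information.

cannot be determined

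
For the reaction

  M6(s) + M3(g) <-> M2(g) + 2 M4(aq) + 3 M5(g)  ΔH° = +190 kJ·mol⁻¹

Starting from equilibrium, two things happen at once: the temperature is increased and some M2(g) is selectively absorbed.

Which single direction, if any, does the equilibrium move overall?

right

The forward reaction is endothermic. Raising T favours the endothermic direction — shift to the right.
Removing M2 (g), a product, drives the reaction to the right.
All effects act in the same direction — net shift to the right.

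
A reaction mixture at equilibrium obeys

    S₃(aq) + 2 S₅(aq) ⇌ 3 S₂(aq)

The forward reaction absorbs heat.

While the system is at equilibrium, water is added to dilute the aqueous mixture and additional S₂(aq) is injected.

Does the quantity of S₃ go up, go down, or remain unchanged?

increases

Dilution scales every aqueous concentration by the same factor. Δn_aq = 3 − 3 = 0, so Q is unchanged — no shift.
Adding S₂ (aq), a product, drives the reaction to the left.
The net shift is to the left. S₃ is a reactant, so its amount increases.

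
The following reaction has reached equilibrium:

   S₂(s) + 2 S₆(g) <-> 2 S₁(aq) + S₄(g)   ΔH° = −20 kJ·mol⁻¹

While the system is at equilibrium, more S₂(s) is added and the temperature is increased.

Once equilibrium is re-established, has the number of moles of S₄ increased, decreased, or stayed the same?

S₂ is a pure solid; its activity is 1 regardless of amount, so Q is unaffected — no shift from this change.
The forward reaction is exothermic. Raising T favours the endothermic direction — shift to the left.
The net shift is to the left. S₄ is a product, so its amount decreases.

decreases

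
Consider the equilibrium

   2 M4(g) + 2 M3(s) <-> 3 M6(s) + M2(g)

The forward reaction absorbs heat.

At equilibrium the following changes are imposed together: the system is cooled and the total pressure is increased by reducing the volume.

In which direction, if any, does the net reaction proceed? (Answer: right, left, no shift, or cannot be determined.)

The forward reaction is endothermic. Lowering T favours the exothermic direction — shift to the left.
Gas moles: reactants 2, products 1 (Δn_gas = -1). Compression shifts the system toward the side with fewer moles of gas — to the right.
The individual effects push in opposite directions; without quantitative information the net direction cannot be determined.

cannot be determined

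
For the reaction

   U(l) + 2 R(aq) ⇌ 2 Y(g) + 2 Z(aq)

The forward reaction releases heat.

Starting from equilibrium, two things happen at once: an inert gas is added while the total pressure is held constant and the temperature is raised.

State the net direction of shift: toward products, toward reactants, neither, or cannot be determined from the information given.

Adding inert gas at constant total pressure expands the volume and lowers every reacting partial pressure. With Δn_gas = 2 − 0 = +2, Q moves away from K toward the side with fewer gas moles, so the system shifts toward the side with more gas moles — to the right.
The forward reaction is exothermic. Raising T favours the endothermic direction — shift to the left.
The individual effects push in opposite directions; without quantitative information the net direction cannot be determined.

cannot be determined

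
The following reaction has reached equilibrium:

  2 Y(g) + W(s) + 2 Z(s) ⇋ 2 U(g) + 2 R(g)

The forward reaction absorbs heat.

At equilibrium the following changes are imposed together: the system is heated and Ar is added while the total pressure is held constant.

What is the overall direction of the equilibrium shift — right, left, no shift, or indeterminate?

right

The forward reaction is endothermic. Raising T favours the endothermic direction — shift to the right.
Adding inert gas at constant total pressure expands the volume and lowers every reacting partial pressure. With Δn_gas = 4 − 2 = +2, Q moves away from K toward the side with fewer gas moles, so the system shifts toward the side with more gas moles — to the right.
All effects act in the same direction — net shift to the right.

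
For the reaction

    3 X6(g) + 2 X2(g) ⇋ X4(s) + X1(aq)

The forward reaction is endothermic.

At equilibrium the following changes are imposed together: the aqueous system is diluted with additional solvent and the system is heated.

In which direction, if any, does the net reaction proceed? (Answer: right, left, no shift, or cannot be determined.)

right

Dilution lowers every aqueous concentration by the same factor. Δn_aq = 1 − 0 = +1, so the system shifts toward the side with more dissolved moles — to the right.
The forward reaction is endothermic. Raising T favours the endothermic direction — shift to the right.
All effects act in the same direction — net shift to the right.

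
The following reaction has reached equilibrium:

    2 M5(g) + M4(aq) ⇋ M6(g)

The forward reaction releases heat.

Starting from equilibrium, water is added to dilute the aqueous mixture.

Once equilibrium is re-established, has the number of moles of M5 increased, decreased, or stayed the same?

increases

Dilution lowers every aqueous concentration by the same factor. Δn_aq = 0 − 1 = -1, so the system shifts toward the side with more dissolved moles — to the left.
The net shift is to the left. M5 is a reactant, so its amount increases.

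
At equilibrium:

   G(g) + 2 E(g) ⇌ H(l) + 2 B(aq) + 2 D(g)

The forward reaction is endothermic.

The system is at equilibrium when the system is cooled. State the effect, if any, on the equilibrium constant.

decreases

K depends on temperature via the van 't Hoff relation. The forward reaction is endothermic, so lowering T decreases K.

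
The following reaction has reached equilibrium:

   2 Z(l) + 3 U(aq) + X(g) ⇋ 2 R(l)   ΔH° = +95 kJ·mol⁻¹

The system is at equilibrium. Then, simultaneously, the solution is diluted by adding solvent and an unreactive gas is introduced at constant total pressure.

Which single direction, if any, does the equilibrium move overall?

left

Dilution lowers every aqueous concentration by the same factor. Δn_aq = 0 − 3 = -3, so the system shifts toward the side with more dissolved moles — to the left.
Adding inert gas at constant total pressure expands the volume and lowers every reacting partial pressure. With Δn_gas = 0 − 1 = -1, Q moves away from K toward the side with fewer gas moles, so the system shifts toward the side with more gas moles — to the left.
All effects act in the same direction — net shift to the left.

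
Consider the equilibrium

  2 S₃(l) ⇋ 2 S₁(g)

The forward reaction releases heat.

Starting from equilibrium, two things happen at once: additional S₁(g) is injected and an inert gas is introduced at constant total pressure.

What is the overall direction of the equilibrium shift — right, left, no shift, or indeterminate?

Adding S₁ (g), a product, drives the reaction to the left.
Adding inert gas at constant total pressure expands the volume and lowers every reacting partial pressure. With Δn_gas = 2 − 0 = +2, Q moves away from K toward the side with fewer gas moles, so the system shifts toward the side with more gas moles — to the right.
The individual effects push in opposite directions; without quantitative information the net direction cannot be determined.

cannot be determined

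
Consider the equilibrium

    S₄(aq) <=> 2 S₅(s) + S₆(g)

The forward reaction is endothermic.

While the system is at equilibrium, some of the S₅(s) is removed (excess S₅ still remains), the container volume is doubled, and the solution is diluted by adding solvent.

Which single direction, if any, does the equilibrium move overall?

S₅ is a pure solid; its activity is 1 regardless of amount, so Q is unaffected — no shift from this change.
Gas moles: reactants 0, products 1 (Δn_gas = +1). Expansion shifts the system toward the side with more moles of gas — to the right.
Dilution lowers every aqueous concentration by the same factor. Δn_aq = 0 − 1 = -1, so the system shifts toward the side with more dissolved moles — to the left.
The individual effects push in opposite directions; without quantitative information the net direction cannot be determined.

cannot be determined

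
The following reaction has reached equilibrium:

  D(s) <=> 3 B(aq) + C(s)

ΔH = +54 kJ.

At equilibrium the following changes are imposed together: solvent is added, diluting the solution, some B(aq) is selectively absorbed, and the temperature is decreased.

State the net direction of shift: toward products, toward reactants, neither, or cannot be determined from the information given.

Dilution lowers every aqueous concentration by the same factor. Δn_aq = 3 − 0 = +3, so the system shifts toward the side with more dissolved moles — to the right.
Removing B (aq), a product, drives the reaction to the right.
The forward reaction is endothermic. Lowering T favours the exothermic direction — shift to the left.
The individual effects push in opposite directions; without quantitative information the net direction cannot be determined.

cannot be determined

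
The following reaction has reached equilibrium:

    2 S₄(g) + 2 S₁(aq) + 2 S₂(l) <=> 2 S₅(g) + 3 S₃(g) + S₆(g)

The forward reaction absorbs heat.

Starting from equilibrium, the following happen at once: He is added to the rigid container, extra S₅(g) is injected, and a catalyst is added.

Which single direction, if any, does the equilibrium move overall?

At constant volume, adding an inert gas leaves every reacting species' partial pressure unchanged, so Q is unchanged — no shift from this change.
Adding S₅ (g), a product, drives the reaction to the left.
A catalyst speeds both forward and reverse rates equally; it changes neither Q nor K — no shift from this change.
Only the nonzero effect(s) matter; the net shift is to the left.

left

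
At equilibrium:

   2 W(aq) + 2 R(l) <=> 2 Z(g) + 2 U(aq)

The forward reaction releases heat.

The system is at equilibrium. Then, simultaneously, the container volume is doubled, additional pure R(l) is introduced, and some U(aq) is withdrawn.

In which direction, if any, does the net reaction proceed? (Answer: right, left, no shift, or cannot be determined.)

right

Gas moles: reactants 0, products 2 (Δn_gas = +2). Expansion shifts the system toward the side with more moles of gas — to the right.
R is a pure liquid; its activity is 1 regardless of amount, so Q is unaffected — no shift from this change.
Removing U (aq), a product, drives the reaction to the right.
Only the nonzero effect(s) matter; the net shift is to the right.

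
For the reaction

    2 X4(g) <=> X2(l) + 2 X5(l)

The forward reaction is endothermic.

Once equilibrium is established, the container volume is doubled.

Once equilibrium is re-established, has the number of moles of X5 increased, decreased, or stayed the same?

Gas moles: reactants 2, products 0 (Δn_gas = -2). Expansion shifts the system toward the side with more moles of gas — to the left.
The net shift is to the left. X5 is a product, so its amount decreases.

decreases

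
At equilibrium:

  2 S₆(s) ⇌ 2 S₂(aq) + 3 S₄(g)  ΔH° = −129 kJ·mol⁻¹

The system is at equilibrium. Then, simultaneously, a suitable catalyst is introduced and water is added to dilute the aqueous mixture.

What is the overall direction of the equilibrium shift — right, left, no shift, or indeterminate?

right

A catalyst speeds both forward and reverse rates equally; it changes neither Q nor K — no shift from this change.
Dilution lowers every aqueous concentration by the same factor. Δn_aq = 2 − 0 = +2, so the system shifts toward the side with more dissolved moles — to the right.
Only the nonzero effect(s) matter; the net shift is to the right.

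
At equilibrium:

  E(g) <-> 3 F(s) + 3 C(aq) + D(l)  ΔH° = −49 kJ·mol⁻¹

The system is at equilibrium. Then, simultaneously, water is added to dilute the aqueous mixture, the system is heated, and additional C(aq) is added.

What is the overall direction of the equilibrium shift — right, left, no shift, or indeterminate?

cannot be determined

Dilution lowers every aqueous concentration by the same factor. Δn_aq = 3 − 0 = +3, so the system shifts toward the side with more dissolved moles — to the right.
The forward reaction is exothermic. Raising T favours the endothermic direction — shift to the left.
Adding C (aq), a product, drives the reaction to the left.
The individual effects push in opposite directions; without quantitative information the net direction cannot be determined.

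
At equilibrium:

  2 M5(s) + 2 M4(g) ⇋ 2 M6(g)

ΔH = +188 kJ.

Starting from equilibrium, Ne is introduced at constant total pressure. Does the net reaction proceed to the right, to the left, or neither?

Adding inert gas at constant total pressure expands the volume, scaling every reacting partial pressure by the same factor. Δn_gas = 2 − 2 = 0, so Q is unchanged — no shift.

no shift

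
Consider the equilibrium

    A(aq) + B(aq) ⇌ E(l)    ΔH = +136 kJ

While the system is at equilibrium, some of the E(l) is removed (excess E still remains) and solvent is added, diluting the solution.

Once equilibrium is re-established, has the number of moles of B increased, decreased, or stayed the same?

increases

E is a pure liquid; its activity is 1 regardless of amount, so Q is unaffected — no shift from this change.
Dilution lowers every aqueous concentration by the same factor. Δn_aq = 0 − 2 = -2, so the system shifts toward the side with more dissolved moles — to the left.
The net shift is to the left. B is a reactant, so its amount increases.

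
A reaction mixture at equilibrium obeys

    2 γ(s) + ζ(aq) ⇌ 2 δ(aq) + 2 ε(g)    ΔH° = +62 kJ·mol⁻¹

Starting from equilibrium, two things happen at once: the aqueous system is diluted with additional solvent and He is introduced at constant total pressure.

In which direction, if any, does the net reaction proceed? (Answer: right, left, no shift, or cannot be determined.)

Dilution lowers every aqueous concentration by the same factor. Δn_aq = 2 − 1 = +1, so the system shifts toward the side with more dissolved moles — to the right.
Adding inert gas at constant total pressure expands the volume and lowers every reacting partial pressure. With Δn_gas = 2 − 0 = +2, Q moves away from K toward the side with fewer gas moles, so the system shifts toward the side with more gas moles — to the right.
All effects act in the same direction — net shift to the right.

right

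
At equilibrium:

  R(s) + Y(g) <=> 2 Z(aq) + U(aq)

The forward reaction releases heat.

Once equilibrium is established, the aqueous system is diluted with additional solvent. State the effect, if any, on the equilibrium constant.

The equilibrium constant depends only on temperature. This perturbation may move the position of equilibrium, but since T is unchanged, K itself is unchanged.

unchanged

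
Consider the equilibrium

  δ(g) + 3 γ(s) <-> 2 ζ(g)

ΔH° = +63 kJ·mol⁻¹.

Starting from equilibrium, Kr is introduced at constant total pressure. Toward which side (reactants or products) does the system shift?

right

Adding inert gas at constant total pressure expands the volume and lowers every reacting partial pressure. With Δn_gas = 2 − 1 = +1, Q moves away from K toward the side with fewer gas moles, so the system shifts toward the side with more gas moles — to the right.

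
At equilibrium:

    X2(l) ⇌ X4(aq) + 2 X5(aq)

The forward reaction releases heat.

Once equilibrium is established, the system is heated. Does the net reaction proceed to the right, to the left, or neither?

The forward reaction is exothermic. Raising T favours the endothermic direction — shift to the left.

left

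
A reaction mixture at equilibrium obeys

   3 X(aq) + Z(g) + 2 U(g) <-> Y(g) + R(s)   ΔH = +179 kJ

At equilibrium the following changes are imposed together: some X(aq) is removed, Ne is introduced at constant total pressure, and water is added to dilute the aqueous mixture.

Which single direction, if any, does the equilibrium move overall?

left

Removing X (aq), a reactant, drives the reaction to the left.
Adding inert gas at constant total pressure expands the volume and lowers every reacting partial pressure. With Δn_gas = 1 − 3 = -2, Q moves away from K toward the side with fewer gas moles, so the system shifts toward the side with more gas moles — to the left.
Dilution lowers every aqueous concentration by the same factor. Δn_aq = 0 − 3 = -3, so the system shifts toward the side with more dissolved moles — to the left.
All effects act in the same direction — net shift to the left.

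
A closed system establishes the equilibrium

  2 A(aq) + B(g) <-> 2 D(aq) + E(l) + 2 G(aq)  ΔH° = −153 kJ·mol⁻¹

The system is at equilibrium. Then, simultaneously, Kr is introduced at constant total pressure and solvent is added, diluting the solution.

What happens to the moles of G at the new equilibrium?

cannot be determined

Adding inert gas at constant total pressure expands the volume and lowers every reacting partial pressure. With Δn_gas = 0 − 1 = -1, Q moves away from K toward the side with fewer gas moles, so the system shifts toward the side with more gas moles — to the left.
Dilution lowers every aqueous concentration by the same factor. Δn_aq = 4 − 2 = +2, so the system shifts toward the side with more dissolved moles — to the right.
The two effects oppose each other, so the net shift — and hence the change in G — cannot be determined from the given information.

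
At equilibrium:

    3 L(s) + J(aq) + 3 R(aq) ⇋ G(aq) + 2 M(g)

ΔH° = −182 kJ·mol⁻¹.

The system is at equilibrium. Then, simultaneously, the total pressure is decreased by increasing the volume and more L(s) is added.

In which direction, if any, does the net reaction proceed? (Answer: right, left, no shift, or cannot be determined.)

right

Gas moles: reactants 0, products 2 (Δn_gas = +2). Expansion shifts the system toward the side with more moles of gas — to the right.
L is a pure solid; its activity is 1 regardless of amount, so Q is unaffected — no shift from this change.
Only the nonzero effect(s) matter; the net shift is to the right.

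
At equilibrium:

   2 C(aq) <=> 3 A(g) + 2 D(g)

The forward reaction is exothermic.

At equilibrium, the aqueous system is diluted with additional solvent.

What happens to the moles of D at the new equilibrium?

decreases

Dilution lowers every aqueous concentration by the same factor. Δn_aq = 0 − 2 = -2, so the system shifts toward the side with more dissolved moles — to the left.
The net shift is to the left. D is a product, so its amount decreases.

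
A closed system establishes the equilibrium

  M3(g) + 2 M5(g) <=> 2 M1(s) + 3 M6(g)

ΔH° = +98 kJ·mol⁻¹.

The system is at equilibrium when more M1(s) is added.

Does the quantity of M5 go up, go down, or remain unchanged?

M1 is a pure solid; its activity is 1 regardless of amount, so Q is unaffected — no shift from this change.
No net shift occurs, so the amount of M5 is unchanged.

unchanged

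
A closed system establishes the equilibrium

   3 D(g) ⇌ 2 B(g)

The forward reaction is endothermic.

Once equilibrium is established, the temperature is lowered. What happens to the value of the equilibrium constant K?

K depends on temperature via the van 't Hoff relation. The forward reaction is endothermic, so lowering T decreases K.

decreases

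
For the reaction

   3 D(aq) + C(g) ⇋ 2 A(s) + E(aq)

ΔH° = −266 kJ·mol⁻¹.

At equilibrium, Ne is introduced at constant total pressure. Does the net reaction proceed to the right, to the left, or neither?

left

Adding inert gas at constant total pressure expands the volume and lowers every reacting partial pressure. With Δn_gas = 0 − 1 = -1, Q moves away from K toward the side with fewer gas moles, so the system shifts toward the side with more gas moles — to the left.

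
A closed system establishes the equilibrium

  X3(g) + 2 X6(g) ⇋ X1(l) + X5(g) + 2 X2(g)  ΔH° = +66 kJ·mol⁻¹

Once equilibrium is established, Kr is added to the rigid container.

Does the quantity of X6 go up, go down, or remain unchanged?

unchanged

At constant volume, adding an inert gas leaves every reacting species' partial pressure unchanged, so Q is unchanged — no shift from this change.
No net shift occurs, so the amount of X6 is unchanged.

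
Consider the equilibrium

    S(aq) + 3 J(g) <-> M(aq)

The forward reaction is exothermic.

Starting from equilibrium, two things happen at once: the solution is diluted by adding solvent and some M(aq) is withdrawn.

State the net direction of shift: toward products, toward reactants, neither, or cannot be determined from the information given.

Dilution scales every aqueous concentration by the same factor. Δn_aq = 1 − 1 = 0, so Q is unchanged — no shift.
Removing M (aq), a product, drives the reaction to the right.
Only the nonzero effect(s) matter; the net shift is to the right.

right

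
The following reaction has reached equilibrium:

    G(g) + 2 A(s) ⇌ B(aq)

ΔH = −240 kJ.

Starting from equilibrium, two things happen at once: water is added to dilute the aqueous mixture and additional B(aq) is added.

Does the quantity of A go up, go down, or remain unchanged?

cannot be determined

Dilution lowers every aqueous concentration by the same factor. Δn_aq = 1 − 0 = +1, so the system shifts toward the side with more dissolved moles — to the right.
Adding B (aq), a product, drives the reaction to the left.
The two effects oppose each other, so the net shift — and hence the change in A — cannot be determined from the given information.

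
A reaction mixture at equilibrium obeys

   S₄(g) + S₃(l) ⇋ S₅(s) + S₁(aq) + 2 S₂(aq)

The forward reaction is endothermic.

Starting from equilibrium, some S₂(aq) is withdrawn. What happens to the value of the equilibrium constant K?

unchanged

The equilibrium constant depends only on temperature. This perturbation may move the position of equilibrium, but since T is unchanged, K itself is unchanged.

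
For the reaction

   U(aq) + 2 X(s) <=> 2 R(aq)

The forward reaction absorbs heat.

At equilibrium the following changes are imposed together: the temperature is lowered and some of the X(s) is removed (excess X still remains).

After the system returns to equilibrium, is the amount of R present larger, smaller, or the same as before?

The forward reaction is endothermic. Lowering T favours the exothermic direction — shift to the left.
X is a pure solid; its activity is 1 regardless of amount, so Q is unaffected — no shift from this change.
The net shift is to the left. R is a product, so its amount decreases.

decreases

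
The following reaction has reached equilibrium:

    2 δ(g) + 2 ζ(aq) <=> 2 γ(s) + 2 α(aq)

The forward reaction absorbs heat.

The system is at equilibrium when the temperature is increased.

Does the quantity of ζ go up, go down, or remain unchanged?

The forward reaction is endothermic. Raising T favours the endothermic direction — shift to the right.
The net shift is to the right. ζ is a reactant, so its amount decreases.

decreases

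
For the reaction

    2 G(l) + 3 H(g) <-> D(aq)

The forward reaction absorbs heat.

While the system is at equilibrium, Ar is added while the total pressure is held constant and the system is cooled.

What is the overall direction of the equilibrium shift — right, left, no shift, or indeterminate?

Adding inert gas at constant total pressure expands the volume and lowers every reacting partial pressure. With Δn_gas = 0 − 3 = -3, Q moves away from K toward the side with fewer gas moles, so the system shifts toward the side with more gas moles — to the left.
The forward reaction is endothermic. Lowering T favours the exothermic direction — shift to the left.
All effects act in the same direction — net shift to the left.

left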